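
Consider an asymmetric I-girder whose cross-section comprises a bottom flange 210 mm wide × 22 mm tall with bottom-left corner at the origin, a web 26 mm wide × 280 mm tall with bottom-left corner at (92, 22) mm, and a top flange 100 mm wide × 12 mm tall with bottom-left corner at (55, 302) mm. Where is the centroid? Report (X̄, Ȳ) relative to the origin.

bottom flange: A = 210 × 22 = 4620.00, centroid at (105.00, 11.00).
web: A = 26 × 280 = 7280.00, centroid at (105.00, 162.00).
top flange: A = 100 × 12 = 1200.00, centroid at (105.00, 308.00).
ΣA = 13100.00 mm², ΣAX̄ = 1375500.00 mm³, ΣAȲ = 1599780.00 mm³.
X̄ = 1375500.00/13100.00 = 105.00 mm; Ȳ = 1599780.00/13100.00 = 122.12 mm.

X̄ = 105.00 mm, Ȳ = 122.12 mm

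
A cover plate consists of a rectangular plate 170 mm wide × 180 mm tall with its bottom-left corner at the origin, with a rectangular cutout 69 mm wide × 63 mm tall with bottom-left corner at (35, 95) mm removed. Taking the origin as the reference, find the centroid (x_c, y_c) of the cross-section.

plate: A = 170 × 180 = 30600.00, centroid at (85.00, 90.00).
hole: A = −(69 × 63) = -4347.00, centroid at (69.50, 126.50).
ΣA = 26253.00 mm²
ΣAx_c = (30600.00)(85.00) + (-4347.00)(69.50) = 2298883.50 mm³
ΣAy_c = (30600.00)(90.00) + (-4347.00)(126.50) = 2204104.50 mm³
x_c = 2298883.50 / 26253.00 = 87.57 mm
y_c = 2204104.50 / 26253.00 = 83.96 mm

x_c = 87.57 mm, y_c = 83.96 mm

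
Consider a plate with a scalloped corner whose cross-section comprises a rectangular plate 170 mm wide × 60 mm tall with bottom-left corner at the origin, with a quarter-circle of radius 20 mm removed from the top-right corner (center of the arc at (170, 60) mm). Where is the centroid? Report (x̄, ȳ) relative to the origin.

plate: A = 170 × 60 = 10200.00, centroid at (85.00, 30.00).
removed quarter-circle: A = −¼π·20² = -314.16, centroid at (161.51, 51.51).
ΣA = 9885.84 mm², ΣAx̄ = 816259.59 mm³, ΣAȳ = 289817.11 mm³.
x̄ = 816259.59/9885.84 = 82.57 mm; ȳ = 289817.11/9885.84 = 29.32 mm.

x̄ = 82.57 mm, ȳ = 29.32 mm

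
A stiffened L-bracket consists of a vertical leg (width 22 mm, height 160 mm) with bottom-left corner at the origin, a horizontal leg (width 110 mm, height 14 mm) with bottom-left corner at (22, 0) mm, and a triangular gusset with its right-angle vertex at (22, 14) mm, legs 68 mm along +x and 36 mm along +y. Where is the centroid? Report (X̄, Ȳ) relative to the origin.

X̄ = 33.73 mm, Ȳ = 51.59 mm

Part | A | x̄ᵢ | ȳᵢ | A·x̄ᵢ | A·ȳᵢ
vertical leg | 3520.00 | 11.00 | 80.00 | 38720.00 | 281600.00
horizontal leg | 1540.00 | 77.00 | 7.00 | 118580.00 | 10780.00
gusset | 1224.00 | 44.67 | 26.00 | 54672.00 | 31824.00
Σ | 6284.00 |  |  | 211972.00 | 324204.00
X̄ = 211972.00 / 6284.00 = 33.73 mm
Ȳ = 324204.00 / 6284.00 = 51.59 mm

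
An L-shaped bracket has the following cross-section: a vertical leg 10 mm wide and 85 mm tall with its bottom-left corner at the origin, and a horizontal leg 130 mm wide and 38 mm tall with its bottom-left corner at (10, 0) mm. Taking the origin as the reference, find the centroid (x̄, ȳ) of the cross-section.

x̄ = 64.72 mm, ȳ = 22.45 mm

vertical leg: A = 10 × 85 = 850.00, centroid at (5.00, 42.50).
horizontal leg: A = 130 × 38 = 4940.00, centroid at (75.00, 19.00).
ΣA = 5790.00 mm²
ΣAx̄ = (850.00)(5.00) + (4940.00)(75.00) = 374750.00 mm³
ΣAȳ = (850.00)(42.50) + (4940.00)(19.00) = 129985.00 mm³
x̄ = 374750.00 / 5790.00 = 64.72 mm
ȳ = 129985.00 / 5790.00 = 22.45 mm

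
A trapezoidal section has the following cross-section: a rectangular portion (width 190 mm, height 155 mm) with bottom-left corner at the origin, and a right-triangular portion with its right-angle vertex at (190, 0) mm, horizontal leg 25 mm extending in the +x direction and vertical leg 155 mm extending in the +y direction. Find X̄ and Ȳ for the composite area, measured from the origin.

rectangular portion: A = 190 × 155 = 29450.00, centroid at (95.00, 77.50).
triangular portion: A = ½·25·155 = 1937.50, centroid at (198.33, 51.67).
ΣA = 31387.50 mm²
ΣAX̄ = (29450.00)(95.00) + (1937.50)(198.33) = 3182020.83 mm³
ΣAȲ = (29450.00)(77.50) + (1937.50)(51.67) = 2382479.17 mm³
X̄ = 3182020.83 / 31387.50 = 101.38 mm
Ȳ = 2382479.17 / 31387.50 = 75.91 mm

X̄ = 101.38 mm, Ȳ = 75.91 mm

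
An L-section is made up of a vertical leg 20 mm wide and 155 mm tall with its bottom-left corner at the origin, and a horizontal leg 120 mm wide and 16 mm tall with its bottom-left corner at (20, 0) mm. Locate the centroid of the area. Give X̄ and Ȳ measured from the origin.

Part | A | x̄ᵢ | ȳᵢ | A·x̄ᵢ | A·ȳᵢ
vertical leg | 3100.00 | 10.00 | 77.50 | 31000.00 | 240250.00
horizontal leg | 1920.00 | 80.00 | 8.00 | 153600.00 | 15360.00
Σ | 5020.00 |  |  | 184600.00 | 255610.00
X̄ = 184600.00 / 5020.00 = 36.77 mm
Ȳ = 255610.00 / 5020.00 = 50.92 mm

X̄ = 36.77 mm, Ȳ = 50.92 mm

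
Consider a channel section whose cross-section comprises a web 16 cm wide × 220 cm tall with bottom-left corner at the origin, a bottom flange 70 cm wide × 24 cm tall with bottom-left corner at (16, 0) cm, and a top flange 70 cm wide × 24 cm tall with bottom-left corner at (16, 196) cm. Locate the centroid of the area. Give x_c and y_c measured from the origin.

x_c = 29.00 cm, y_c = 110.00 cm

Part | A | x̄ᵢ | ȳᵢ | A·x̄ᵢ | A·ȳᵢ
web | 3520.00 | 8.00 | 110.00 | 28160.00 | 387200.00
bottom flange | 1680.00 | 51.00 | 12.00 | 85680.00 | 20160.00
top flange | 1680.00 | 51.00 | 208.00 | 85680.00 | 349440.00
Σ | 6880.00 |  |  | 199520.00 | 756800.00
x_c = 199520.00 / 6880.00 = 29.00 cm
y_c = 756800.00 / 6880.00 = 110.00 cm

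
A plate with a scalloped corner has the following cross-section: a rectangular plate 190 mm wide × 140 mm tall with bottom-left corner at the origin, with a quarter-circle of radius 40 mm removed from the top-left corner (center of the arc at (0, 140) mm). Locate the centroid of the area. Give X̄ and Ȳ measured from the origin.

Part | A | x̄ᵢ | ȳᵢ | A·x̄ᵢ | A·ȳᵢ
plate | 26600.00 | 95.00 | 70.00 | 2527000.00 | 1862000.00
removed quarter-circle | -1256.64 | 16.98 | 123.02 | -21333.33 | -154595.86
Σ | 25343.36 |  |  | 2505666.67 | 1707404.14
X̄ = 2505666.67 / 25343.36 = 98.87 mm
Ȳ = 1707404.14 / 25343.36 = 67.37 mm

X̄ = 98.87 mm, Ȳ = 67.37 mm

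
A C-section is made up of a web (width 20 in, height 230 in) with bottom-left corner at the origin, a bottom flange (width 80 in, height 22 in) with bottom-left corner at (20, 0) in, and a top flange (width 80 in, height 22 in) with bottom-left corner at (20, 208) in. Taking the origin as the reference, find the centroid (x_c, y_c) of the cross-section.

web: A = 20 × 230 = 4600.00, centroid at (10.00, 115.00).
bottom flange: A = 80 × 22 = 1760.00, centroid at (60.00, 11.00).
top flange: A = 80 × 22 = 1760.00, centroid at (60.00, 219.00).
ΣA = 8120.00 in², ΣAx_c = 257200.00 in³, ΣAy_c = 933800.00 in³.
x_c = 257200.00/8120.00 = 31.67 in; y_c = 933800.00/8120.00 = 115.00 in.

x_c = 31.67 in, y_c = 115.00 in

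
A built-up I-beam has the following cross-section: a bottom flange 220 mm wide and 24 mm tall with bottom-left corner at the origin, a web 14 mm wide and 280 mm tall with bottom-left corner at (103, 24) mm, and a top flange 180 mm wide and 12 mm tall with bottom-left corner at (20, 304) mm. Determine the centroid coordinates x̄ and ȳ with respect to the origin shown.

bottom flange: A = 220 × 24 = 5280.00, centroid at (110.00, 12.00).
web: A = 14 × 280 = 3920.00, centroid at (110.00, 164.00).
top flange: A = 180 × 12 = 2160.00, centroid at (110.00, 310.00).
ΣA = 11360.00 mm², ΣAx̄ = 1249600.00 mm³, ΣAȳ = 1375840.00 mm³.
x̄ = 1249600.00/11360.00 = 110.00 mm; ȳ = 1375840.00/11360.00 = 121.11 mm.

x̄ = 110.00 mm, ȳ = 121.11 mm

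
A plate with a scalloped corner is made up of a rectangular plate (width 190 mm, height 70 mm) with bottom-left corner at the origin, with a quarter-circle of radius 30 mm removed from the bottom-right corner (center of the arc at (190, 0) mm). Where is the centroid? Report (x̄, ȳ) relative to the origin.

plate: A = 190 × 70 = 13300.00, centroid at (95.00, 35.00).
removed quarter-circle: A = −¼π·30² = -706.86, centroid at (177.27, 12.73).
ΣA = 12593.14 mm², ΣAx̄ = 1138196.91 mm³, ΣAȳ = 456500.00 mm³.
x̄ = 1138196.91/12593.14 = 90.38 mm; ȳ = 456500.00/12593.14 = 36.25 mm.

x̄ = 90.38 mm, ȳ = 36.25 mm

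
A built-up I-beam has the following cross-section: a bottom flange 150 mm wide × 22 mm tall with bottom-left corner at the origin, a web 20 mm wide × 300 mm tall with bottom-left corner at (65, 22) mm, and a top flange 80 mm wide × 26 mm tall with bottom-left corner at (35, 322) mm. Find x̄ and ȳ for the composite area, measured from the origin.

x̄ = 75.00 mm, ȳ = 155.11 mm

bottom flange: A = 150 × 22 = 3300.00, centroid at (75.00, 11.00).
web: A = 20 × 300 = 6000.00, centroid at (75.00, 172.00).
top flange: A = 80 × 26 = 2080.00, centroid at (75.00, 335.00).
ΣA = 11380.00 mm², ΣAx̄ = 853500.00 mm³, ΣAȳ = 1765100.00 mm³.
x̄ = 853500.00/11380.00 = 75.00 mm; ȳ = 1765100.00/11380.00 = 155.11 mm.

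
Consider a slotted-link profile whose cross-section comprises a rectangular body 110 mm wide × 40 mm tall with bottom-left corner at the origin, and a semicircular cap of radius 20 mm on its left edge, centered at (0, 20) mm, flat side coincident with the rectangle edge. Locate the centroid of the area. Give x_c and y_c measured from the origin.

x_c = 47.07 mm, y_c = 20.00 mm

Part | A | x̄ᵢ | ȳᵢ | A·x̄ᵢ | A·ȳᵢ
rectangular body | 4400.00 | 55.00 | 20.00 | 242000.00 | 88000.00
semicircular end | 628.32 | -8.49 | 20.00 | -5333.33 | 12566.37
Σ | 5028.32 |  |  | 236666.67 | 100566.37
x_c = 236666.67 / 5028.32 = 47.07 mm
y_c = 100566.37 / 5028.32 = 20.00 mm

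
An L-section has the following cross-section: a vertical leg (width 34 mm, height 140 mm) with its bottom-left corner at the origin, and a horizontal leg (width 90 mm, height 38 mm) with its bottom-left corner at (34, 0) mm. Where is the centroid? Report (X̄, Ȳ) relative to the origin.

vertical leg: A = 34 × 140 = 4760.00, centroid at (17.00, 70.00).
horizontal leg: A = 90 × 38 = 3420.00, centroid at (79.00, 19.00).
ΣA = 8180.00 mm², ΣAX̄ = 351100.00 mm³, ΣAȲ = 398180.00 mm³.
X̄ = 351100.00/8180.00 = 42.92 mm; Ȳ = 398180.00/8180.00 = 48.68 mm.

X̄ = 42.92 mm, Ȳ = 48.68 mm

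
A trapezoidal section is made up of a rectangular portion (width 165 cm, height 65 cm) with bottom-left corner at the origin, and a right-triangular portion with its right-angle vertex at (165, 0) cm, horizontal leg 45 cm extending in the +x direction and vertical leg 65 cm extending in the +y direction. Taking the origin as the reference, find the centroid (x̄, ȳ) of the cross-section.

x̄ = 94.20 cm, ȳ = 31.20 cm

rectangular portion: A = 165 × 65 = 10725.00, centroid at (82.50, 32.50).
triangular portion: A = ½·45·65 = 1462.50, centroid at (180.00, 21.67).
ΣA = 12187.50 cm²
ΣAx̄ = (10725.00)(82.50) + (1462.50)(180.00) = 1148062.50 cm³
ΣAȳ = (10725.00)(32.50) + (1462.50)(21.67) = 380250.00 cm³
x̄ = 1148062.50 / 12187.50 = 94.20 cm
ȳ = 380250.00 / 12187.50 = 31.20 cm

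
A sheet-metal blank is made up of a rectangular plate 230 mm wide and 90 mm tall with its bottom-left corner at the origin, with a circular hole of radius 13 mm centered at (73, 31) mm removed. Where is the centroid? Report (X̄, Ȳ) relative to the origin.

plate: A = 230 × 90 = 20700.00, centroid at (115.00, 45.00).
hole: A = −π·13² = -530.93, centroid at (73.00, 31.00).
ΣA = 20169.07 mm²
ΣAX̄ = (20700.00)(115.00) + (-530.93)(73.00) = 2341742.17 mm³
ΣAȲ = (20700.00)(45.00) + (-530.93)(31.00) = 915041.20 mm³
X̄ = 2341742.17 / 20169.07 = 116.11 mm
Ȳ = 915041.20 / 20169.07 = 45.37 mm

X̄ = 116.11 mm, Ȳ = 45.37 mm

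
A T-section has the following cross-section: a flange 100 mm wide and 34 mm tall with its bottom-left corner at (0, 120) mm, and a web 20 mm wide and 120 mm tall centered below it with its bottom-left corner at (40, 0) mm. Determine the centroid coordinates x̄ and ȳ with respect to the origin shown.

x̄ = 50.00 mm, ȳ = 105.14 mm

Part | A | x̄ᵢ | ȳᵢ | A·x̄ᵢ | A·ȳᵢ
web | 2400.00 | 50.00 | 60.00 | 120000.00 | 144000.00
flange | 3400.00 | 50.00 | 137.00 | 170000.00 | 465800.00
Σ | 5800.00 |  |  | 290000.00 | 609800.00
x̄ = 290000.00 / 5800.00 = 50.00 mm
ȳ = 609800.00 / 5800.00 = 105.14 mm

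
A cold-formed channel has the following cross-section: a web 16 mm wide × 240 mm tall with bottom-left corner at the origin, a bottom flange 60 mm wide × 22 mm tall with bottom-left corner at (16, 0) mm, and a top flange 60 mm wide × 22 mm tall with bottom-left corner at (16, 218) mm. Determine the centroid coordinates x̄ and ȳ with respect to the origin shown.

web: A = 16 × 240 = 3840.00, centroid at (8.00, 120.00).
bottom flange: A = 60 × 22 = 1320.00, centroid at (46.00, 11.00).
top flange: A = 60 × 22 = 1320.00, centroid at (46.00, 229.00).
ΣA = 6480.00 mm²
ΣAx̄ = (3840.00)(8.00) + (1320.00)(46.00) + (1320.00)(46.00) = 152160.00 mm³
ΣAȳ = (3840.00)(120.00) + (1320.00)(11.00) + (1320.00)(229.00) = 777600.00 mm³
x̄ = 152160.00 / 6480.00 = 23.48 mm
ȳ = 777600.00 / 6480.00 = 120.00 mm

x̄ = 23.48 mm, ȳ = 120.00 mm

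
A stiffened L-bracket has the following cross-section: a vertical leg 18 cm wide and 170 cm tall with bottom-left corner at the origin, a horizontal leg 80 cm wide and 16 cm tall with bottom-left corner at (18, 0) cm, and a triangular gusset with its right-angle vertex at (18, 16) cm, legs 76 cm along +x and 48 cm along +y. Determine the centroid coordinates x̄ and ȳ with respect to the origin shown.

x̄ = 29.33 cm, ȳ = 53.33 cm

vertical leg: A = 18 × 170 = 3060.00, centroid at (9.00, 85.00).
horizontal leg: A = 80 × 16 = 1280.00, centroid at (58.00, 8.00).
gusset: A = ½·76·48 = 1824.00, centroid at (43.33, 32.00).
ΣA = 6164.00 cm², ΣAx̄ = 180820.00 cm³, ΣAȳ = 328708.00 cm³.
x̄ = 180820.00/6164.00 = 29.33 cm; ȳ = 328708.00/6164.00 = 53.33 cm.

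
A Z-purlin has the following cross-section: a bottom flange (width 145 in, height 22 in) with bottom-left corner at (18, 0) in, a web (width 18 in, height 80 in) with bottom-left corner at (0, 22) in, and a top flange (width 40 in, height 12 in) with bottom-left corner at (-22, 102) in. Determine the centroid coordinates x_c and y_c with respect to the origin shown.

x_c = 58.84 in, y_c = 34.48 in

bottom flange: A = 145 × 22 = 3190.00, centroid at (90.50, 11.00).
web: A = 18 × 80 = 1440.00, centroid at (9.00, 62.00).
top flange: A = 40 × 12 = 480.00, centroid at (-2.00, 108.00).
ΣA = 5110.00 in²
ΣAx_c = (3190.00)(90.50) + (1440.00)(9.00) + (480.00)(-2.00) = 300695.00 in³
ΣAy_c = (3190.00)(11.00) + (1440.00)(62.00) + (480.00)(108.00) = 176210.00 in³
x_c = 300695.00 / 5110.00 = 58.84 in
y_c = 176210.00 / 5110.00 = 34.48 in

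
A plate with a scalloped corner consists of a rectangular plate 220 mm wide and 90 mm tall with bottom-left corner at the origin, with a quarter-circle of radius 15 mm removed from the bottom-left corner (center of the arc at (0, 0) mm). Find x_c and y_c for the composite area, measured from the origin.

x_c = 110.93 mm, y_c = 45.35 mm

plate: A = 220 × 90 = 19800.00, centroid at (110.00, 45.00).
removed quarter-circle: A = −¼π·15² = -176.71, centroid at (6.37, 6.37).
ΣA = 19623.29 mm²
ΣAx_c = (19800.00)(110.00) + (-176.71)(6.37) = 2176875.00 mm³
ΣAy_c = (19800.00)(45.00) + (-176.71)(6.37) = 889875.00 mm³
x_c = 2176875.00 / 19623.29 = 110.93 mm
y_c = 889875.00 / 19623.29 = 45.35 mm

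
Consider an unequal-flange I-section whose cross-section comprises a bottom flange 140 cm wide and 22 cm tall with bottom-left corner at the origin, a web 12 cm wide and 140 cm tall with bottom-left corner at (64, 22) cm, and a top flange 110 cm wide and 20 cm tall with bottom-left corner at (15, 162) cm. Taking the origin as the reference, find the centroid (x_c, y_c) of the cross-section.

bottom flange: A = 140 × 22 = 3080.00, centroid at (70.00, 11.00).
web: A = 12 × 140 = 1680.00, centroid at (70.00, 92.00).
top flange: A = 110 × 20 = 2200.00, centroid at (70.00, 172.00).
ΣA = 6960.00 cm²
ΣAx_c = (3080.00)(70.00) + (1680.00)(70.00) + (2200.00)(70.00) = 487200.00 cm³
ΣAy_c = (3080.00)(11.00) + (1680.00)(92.00) + (2200.00)(172.00) = 566840.00 cm³
x_c = 487200.00 / 6960.00 = 70.00 cm
y_c = 566840.00 / 6960.00 = 81.44 cm

x_c = 70.00 cm, y_c = 81.44 cm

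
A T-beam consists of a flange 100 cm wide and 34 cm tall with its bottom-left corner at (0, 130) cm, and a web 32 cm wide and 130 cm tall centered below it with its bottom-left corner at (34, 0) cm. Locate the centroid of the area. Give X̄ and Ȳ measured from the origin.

X̄ = 50.00 cm, Ȳ = 101.88 cm

web: A = 32 × 130 = 4160.00, centroid at (50.00, 65.00).
flange: A = 100 × 34 = 3400.00, centroid at (50.00, 147.00).
ΣA = 7560.00 cm²
ΣAX̄ = (4160.00)(50.00) + (3400.00)(50.00) = 378000.00 cm³
ΣAȲ = (4160.00)(65.00) + (3400.00)(147.00) = 770200.00 cm³
X̄ = 378000.00 / 7560.00 = 50.00 cm
Ȳ = 770200.00 / 7560.00 = 101.88 cm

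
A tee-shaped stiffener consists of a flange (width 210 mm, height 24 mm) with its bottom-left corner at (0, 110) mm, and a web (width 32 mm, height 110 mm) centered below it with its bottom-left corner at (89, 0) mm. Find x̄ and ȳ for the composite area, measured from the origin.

x̄ = 105.00 mm, ȳ = 94.45 mm

web: A = 32 × 110 = 3520.00, centroid at (105.00, 55.00).
flange: A = 210 × 24 = 5040.00, centroid at (105.00, 122.00).
ΣA = 8560.00 mm²
ΣAx̄ = (3520.00)(105.00) + (5040.00)(105.00) = 898800.00 mm³
ΣAȳ = (3520.00)(55.00) + (5040.00)(122.00) = 808480.00 mm³
x̄ = 898800.00 / 8560.00 = 105.00 mm
ȳ = 808480.00 / 8560.00 = 94.45 mm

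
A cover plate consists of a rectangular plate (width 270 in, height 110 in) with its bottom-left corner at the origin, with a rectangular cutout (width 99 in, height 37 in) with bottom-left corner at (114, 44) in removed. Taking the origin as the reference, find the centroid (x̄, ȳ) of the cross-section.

plate: A = 270 × 110 = 29700.00, centroid at (135.00, 55.00).
hole: A = −(99 × 37) = -3663.00, centroid at (163.50, 62.50).
ΣA = 26037.00 in², ΣAx̄ = 3410599.50 in³, ΣAȳ = 1404562.50 in³.
x̄ = 3410599.50/26037.00 = 130.99 in; ȳ = 1404562.50/26037.00 = 53.94 in.

x̄ = 130.99 in, ȳ = 53.94 in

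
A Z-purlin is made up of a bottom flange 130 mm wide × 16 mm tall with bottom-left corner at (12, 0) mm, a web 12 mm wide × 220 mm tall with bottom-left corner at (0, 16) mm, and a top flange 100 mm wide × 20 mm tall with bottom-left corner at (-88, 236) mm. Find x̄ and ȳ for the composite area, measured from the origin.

x̄ = 14.88 mm, ȳ = 125.19 mm

Part | A | x̄ᵢ | ȳᵢ | A·x̄ᵢ | A·ȳᵢ
bottom flange | 2080.00 | 77.00 | 8.00 | 160160.00 | 16640.00
web | 2640.00 | 6.00 | 126.00 | 15840.00 | 332640.00
top flange | 2000.00 | -38.00 | 246.00 | -76000.00 | 492000.00
Σ | 6720.00 |  |  | 100000.00 | 841280.00
x̄ = 100000.00 / 6720.00 = 14.88 mm
ȳ = 841280.00 / 6720.00 = 125.19 mm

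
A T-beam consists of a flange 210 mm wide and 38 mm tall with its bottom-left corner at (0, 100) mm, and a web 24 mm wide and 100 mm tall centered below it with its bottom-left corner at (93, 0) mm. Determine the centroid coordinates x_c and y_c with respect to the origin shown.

x_c = 105.00 mm, y_c = 103.05 mm

web: A = 24 × 100 = 2400.00, centroid at (105.00, 50.00).
flange: A = 210 × 38 = 7980.00, centroid at (105.00, 119.00).
ΣA = 10380.00 mm²
ΣAx_c = (2400.00)(105.00) + (7980.00)(105.00) = 1089900.00 mm³
ΣAy_c = (2400.00)(50.00) + (7980.00)(119.00) = 1069620.00 mm³
x_c = 1089900.00 / 10380.00 = 105.00 mm
y_c = 1069620.00 / 10380.00 = 103.05 mm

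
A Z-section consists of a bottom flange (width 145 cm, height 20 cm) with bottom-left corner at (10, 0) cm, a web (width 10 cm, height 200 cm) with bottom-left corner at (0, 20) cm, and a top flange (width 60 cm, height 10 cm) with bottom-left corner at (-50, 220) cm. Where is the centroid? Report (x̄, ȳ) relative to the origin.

bottom flange: A = 145 × 20 = 2900.00, centroid at (82.50, 10.00).
web: A = 10 × 200 = 2000.00, centroid at (5.00, 120.00).
top flange: A = 60 × 10 = 600.00, centroid at (-20.00, 225.00).
ΣA = 5500.00 cm², ΣAx̄ = 237250.00 cm³, ΣAȳ = 404000.00 cm³.
x̄ = 237250.00/5500.00 = 43.14 cm; ȳ = 404000.00/5500.00 = 73.45 cm.

x̄ = 43.14 cm, ȳ = 73.45 cm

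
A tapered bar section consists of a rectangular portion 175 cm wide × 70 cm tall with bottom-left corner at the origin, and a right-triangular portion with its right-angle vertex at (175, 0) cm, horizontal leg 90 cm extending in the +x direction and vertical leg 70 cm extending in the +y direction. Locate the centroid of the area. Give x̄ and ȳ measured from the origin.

x̄ = 111.53 cm, ȳ = 32.61 cm

Part | A | x̄ᵢ | ȳᵢ | A·x̄ᵢ | A·ȳᵢ
rectangular portion | 12250.00 | 87.50 | 35.00 | 1071875.00 | 428750.00
triangular portion | 3150.00 | 205.00 | 23.33 | 645750.00 | 73500.00
Σ | 15400.00 |  |  | 1717625.00 | 502250.00
x̄ = 1717625.00 / 15400.00 = 111.53 cm
ȳ = 502250.00 / 15400.00 = 32.61 cm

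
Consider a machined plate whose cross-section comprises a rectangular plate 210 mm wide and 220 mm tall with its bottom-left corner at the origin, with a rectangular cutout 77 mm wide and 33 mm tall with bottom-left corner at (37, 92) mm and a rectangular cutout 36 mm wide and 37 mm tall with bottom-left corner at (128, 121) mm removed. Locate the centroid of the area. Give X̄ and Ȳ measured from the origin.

plate: A = 210 × 220 = 46200.00, centroid at (105.00, 110.00).
hole 1: A = −(77 × 33) = -2541.00, centroid at (75.50, 108.50).
hole 2: A = −(36 × 37) = -1332.00, centroid at (146.00, 139.50).
ΣA = 42327.00 mm², ΣAX̄ = 4464682.50 mm³, ΣAȲ = 4620487.50 mm³.
X̄ = 4464682.50/42327.00 = 105.48 mm; Ȳ = 4620487.50/42327.00 = 109.16 mm.

X̄ = 105.48 mm, Ȳ = 109.16 mm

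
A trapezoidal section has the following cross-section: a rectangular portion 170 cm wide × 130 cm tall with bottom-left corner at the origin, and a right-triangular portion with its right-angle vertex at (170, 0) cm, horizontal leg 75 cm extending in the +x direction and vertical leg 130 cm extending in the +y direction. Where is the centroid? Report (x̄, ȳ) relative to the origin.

x̄ = 104.88 cm, ȳ = 61.08 cm

rectangular portion: A = 170 × 130 = 22100.00, centroid at (85.00, 65.00).
triangular portion: A = ½·75·130 = 4875.00, centroid at (195.00, 43.33).
ΣA = 26975.00 cm², ΣAx̄ = 2829125.00 cm³, ΣAȳ = 1647750.00 cm³.
x̄ = 2829125.00/26975.00 = 104.88 cm; ȳ = 1647750.00/26975.00 = 61.08 cm.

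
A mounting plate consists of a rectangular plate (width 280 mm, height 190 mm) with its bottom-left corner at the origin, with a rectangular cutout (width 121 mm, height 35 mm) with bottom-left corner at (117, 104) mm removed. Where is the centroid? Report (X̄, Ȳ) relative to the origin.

X̄ = 136.76 mm, Ȳ = 92.71 mm

plate: A = 280 × 190 = 53200.00, centroid at (140.00, 95.00).
hole: A = −(121 × 35) = -4235.00, centroid at (177.50, 121.50).
ΣA = 48965.00 mm², ΣAX̄ = 6696287.50 mm³, ΣAȲ = 4539447.50 mm³.
X̄ = 6696287.50/48965.00 = 136.76 mm; Ȳ = 4539447.50/48965.00 = 92.71 mm.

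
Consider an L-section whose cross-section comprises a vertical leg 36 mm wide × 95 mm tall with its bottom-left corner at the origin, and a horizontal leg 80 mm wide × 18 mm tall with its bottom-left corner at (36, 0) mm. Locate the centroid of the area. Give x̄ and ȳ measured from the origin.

x̄ = 35.19 mm, ȳ = 36.09 mm

vertical leg: A = 36 × 95 = 3420.00, centroid at (18.00, 47.50).
horizontal leg: A = 80 × 18 = 1440.00, centroid at (76.00, 9.00).
ΣA = 4860.00 mm²
ΣAx̄ = (3420.00)(18.00) + (1440.00)(76.00) = 171000.00 mm³
ΣAȳ = (3420.00)(47.50) + (1440.00)(9.00) = 175410.00 mm³
x̄ = 171000.00 / 4860.00 = 35.19 mm
ȳ = 175410.00 / 4860.00 = 36.09 mm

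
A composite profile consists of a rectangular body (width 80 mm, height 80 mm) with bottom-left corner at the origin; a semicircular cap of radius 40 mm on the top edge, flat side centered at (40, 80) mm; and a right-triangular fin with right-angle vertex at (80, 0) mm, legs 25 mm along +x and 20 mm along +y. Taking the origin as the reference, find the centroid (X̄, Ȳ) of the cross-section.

X̄ = 41.32 mm, Ȳ = 54.72 mm

Part | A | x̄ᵢ | ȳᵢ | A·x̄ᵢ | A·ȳᵢ
rectangular body | 6400.00 | 40.00 | 40.00 | 256000.00 | 256000.00
semicircular top | 2513.27 | 40.00 | 96.98 | 100530.96 | 243728.60
triangular fin | 250.00 | 88.33 | 6.67 | 22083.33 | 1666.67
Σ | 9163.27 |  |  | 378614.30 | 501395.26
X̄ = 378614.30 / 9163.27 = 41.32 mm
Ȳ = 501395.26 / 9163.27 = 54.72 mm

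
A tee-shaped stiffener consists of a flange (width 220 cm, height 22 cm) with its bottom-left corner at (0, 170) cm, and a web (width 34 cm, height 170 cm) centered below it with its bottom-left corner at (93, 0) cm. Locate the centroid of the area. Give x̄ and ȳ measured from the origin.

web: A = 34 × 170 = 5780.00, centroid at (110.00, 85.00).
flange: A = 220 × 22 = 4840.00, centroid at (110.00, 181.00).
ΣA = 10620.00 cm², ΣAx̄ = 1168200.00 cm³, ΣAȳ = 1367340.00 cm³.
x̄ = 1168200.00/10620.00 = 110.00 cm; ȳ = 1367340.00/10620.00 = 128.75 cm.

x̄ = 110.00 cm, ȳ = 128.75 cm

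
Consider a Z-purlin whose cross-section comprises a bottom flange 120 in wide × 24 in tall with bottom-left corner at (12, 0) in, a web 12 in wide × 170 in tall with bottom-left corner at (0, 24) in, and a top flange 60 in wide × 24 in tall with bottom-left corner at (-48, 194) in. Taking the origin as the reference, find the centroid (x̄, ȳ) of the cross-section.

x̄ = 30.45 in, ȳ = 87.04 in

bottom flange: A = 120 × 24 = 2880.00, centroid at (72.00, 12.00).
web: A = 12 × 170 = 2040.00, centroid at (6.00, 109.00).
top flange: A = 60 × 24 = 1440.00, centroid at (-18.00, 206.00).
ΣA = 6360.00 in², ΣAx̄ = 193680.00 in³, ΣAȳ = 553560.00 in³.
x̄ = 193680.00/6360.00 = 30.45 in; ȳ = 553560.00/6360.00 = 87.04 in.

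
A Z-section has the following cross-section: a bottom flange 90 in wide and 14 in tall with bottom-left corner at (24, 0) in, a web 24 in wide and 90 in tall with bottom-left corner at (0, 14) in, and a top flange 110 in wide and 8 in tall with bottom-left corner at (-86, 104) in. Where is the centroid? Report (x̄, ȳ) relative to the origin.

bottom flange: A = 90 × 14 = 1260.00, centroid at (69.00, 7.00).
web: A = 24 × 90 = 2160.00, centroid at (12.00, 59.00).
top flange: A = 110 × 8 = 880.00, centroid at (-31.00, 108.00).
ΣA = 4300.00 in²
ΣAx̄ = (1260.00)(69.00) + (2160.00)(12.00) + (880.00)(-31.00) = 85580.00 in³
ΣAȳ = (1260.00)(7.00) + (2160.00)(59.00) + (880.00)(108.00) = 231300.00 in³
x̄ = 85580.00 / 4300.00 = 19.90 in
ȳ = 231300.00 / 4300.00 = 53.79 in

x̄ = 19.90 in, ȳ = 53.79 in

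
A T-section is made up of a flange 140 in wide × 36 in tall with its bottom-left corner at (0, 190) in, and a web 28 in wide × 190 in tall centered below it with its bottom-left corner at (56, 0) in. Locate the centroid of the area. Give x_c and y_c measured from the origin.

web: A = 28 × 190 = 5320.00, centroid at (70.00, 95.00).
flange: A = 140 × 36 = 5040.00, centroid at (70.00, 208.00).
ΣA = 10360.00 in², ΣAx_c = 725200.00 in³, ΣAy_c = 1553720.00 in³.
x_c = 725200.00/10360.00 = 70.00 in; y_c = 1553720.00/10360.00 = 149.97 in.

x_c = 70.00 in, y_c = 149.97 in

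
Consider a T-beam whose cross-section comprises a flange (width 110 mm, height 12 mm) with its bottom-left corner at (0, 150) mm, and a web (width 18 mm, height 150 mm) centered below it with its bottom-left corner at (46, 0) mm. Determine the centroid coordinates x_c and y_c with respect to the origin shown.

web: A = 18 × 150 = 2700.00, centroid at (55.00, 75.00).
flange: A = 110 × 12 = 1320.00, centroid at (55.00, 156.00).
ΣA = 4020.00 mm², ΣAx_c = 221100.00 mm³, ΣAy_c = 408420.00 mm³.
x_c = 221100.00/4020.00 = 55.00 mm; y_c = 408420.00/4020.00 = 101.60 mm.

x_c = 55.00 mm, y_c = 101.60 mm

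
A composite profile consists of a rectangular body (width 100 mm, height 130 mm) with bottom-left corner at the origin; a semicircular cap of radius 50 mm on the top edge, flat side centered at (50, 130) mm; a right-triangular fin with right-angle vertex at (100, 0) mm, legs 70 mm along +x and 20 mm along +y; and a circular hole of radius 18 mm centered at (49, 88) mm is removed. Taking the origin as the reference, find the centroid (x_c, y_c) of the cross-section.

rectangular body: A = 100 × 130 = 13000.00, centroid at (50.00, 65.00).
semicircular top: A = ½π·50² = 3926.99, centroid at (50.00, 151.22).
triangular fin: A = ½·70·20 = 700.00, centroid at (123.33, 6.67).
hole: A = −π·18² = -1017.88, centroid at (49.00, 88.00).
ΣA = 16609.11 mm², ΣAx_c = 882806.95 mm³, ΣAy_c = 1353935.72 mm³.
x_c = 882806.95/16609.11 = 53.15 mm; y_c = 1353935.72/16609.11 = 81.52 mm.

x_c = 53.15 mm, y_c = 81.52 mm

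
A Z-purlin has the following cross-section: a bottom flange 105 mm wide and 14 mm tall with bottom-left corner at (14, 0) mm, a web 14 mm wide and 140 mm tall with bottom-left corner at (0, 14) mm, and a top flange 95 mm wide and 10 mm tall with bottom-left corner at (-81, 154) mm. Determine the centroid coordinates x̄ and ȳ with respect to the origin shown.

bottom flange: A = 105 × 14 = 1470.00, centroid at (66.50, 7.00).
web: A = 14 × 140 = 1960.00, centroid at (7.00, 84.00).
top flange: A = 95 × 10 = 950.00, centroid at (-33.50, 159.00).
ΣA = 4380.00 mm²
ΣAx̄ = (1470.00)(66.50) + (1960.00)(7.00) + (950.00)(-33.50) = 79650.00 mm³
ΣAȳ = (1470.00)(7.00) + (1960.00)(84.00) + (950.00)(159.00) = 325980.00 mm³
x̄ = 79650.00 / 4380.00 = 18.18 mm
ȳ = 325980.00 / 4380.00 = 74.42 mm

x̄ = 18.18 mm, ȳ = 74.42 mm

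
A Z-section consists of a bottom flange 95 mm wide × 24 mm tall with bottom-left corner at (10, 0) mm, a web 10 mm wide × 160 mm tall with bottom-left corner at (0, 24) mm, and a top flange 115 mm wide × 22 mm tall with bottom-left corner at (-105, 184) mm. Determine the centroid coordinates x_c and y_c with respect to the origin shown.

Part | A | x̄ᵢ | ȳᵢ | A·x̄ᵢ | A·ȳᵢ
bottom flange | 2280.00 | 57.50 | 12.00 | 131100.00 | 27360.00
web | 1600.00 | 5.00 | 104.00 | 8000.00 | 166400.00
top flange | 2530.00 | -47.50 | 195.00 | -120175.00 | 493350.00
Σ | 6410.00 |  |  | 18925.00 | 687110.00
x_c = 18925.00 / 6410.00 = 2.95 mm
y_c = 687110.00 / 6410.00 = 107.19 mm

x_c = 2.95 mm, y_c = 107.19 mm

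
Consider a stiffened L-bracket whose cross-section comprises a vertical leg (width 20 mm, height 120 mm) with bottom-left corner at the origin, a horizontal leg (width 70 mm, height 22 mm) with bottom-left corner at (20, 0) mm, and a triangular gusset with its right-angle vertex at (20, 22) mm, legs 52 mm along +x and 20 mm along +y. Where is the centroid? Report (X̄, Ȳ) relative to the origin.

Part | A | x̄ᵢ | ȳᵢ | A·x̄ᵢ | A·ȳᵢ
vertical leg | 2400.00 | 10.00 | 60.00 | 24000.00 | 144000.00
horizontal leg | 1540.00 | 55.00 | 11.00 | 84700.00 | 16940.00
gusset | 520.00 | 37.33 | 28.67 | 19413.33 | 14906.67
Σ | 4460.00 |  |  | 128113.33 | 175846.67
X̄ = 128113.33 / 4460.00 = 28.72 mm
Ȳ = 175846.67 / 4460.00 = 39.43 mm

X̄ = 28.72 mm, Ȳ = 39.43 mm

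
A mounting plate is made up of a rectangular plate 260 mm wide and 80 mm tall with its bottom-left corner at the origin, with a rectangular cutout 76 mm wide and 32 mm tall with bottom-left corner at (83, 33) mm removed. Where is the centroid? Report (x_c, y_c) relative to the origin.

plate: A = 260 × 80 = 20800.00, centroid at (130.00, 40.00).
hole: A = −(76 × 32) = -2432.00, centroid at (121.00, 49.00).
ΣA = 18368.00 mm², ΣAx_c = 2409728.00 mm³, ΣAy_c = 712832.00 mm³.
x_c = 2409728.00/18368.00 = 131.19 mm; y_c = 712832.00/18368.00 = 38.81 mm.

x_c = 131.19 mm, y_c = 38.81 mm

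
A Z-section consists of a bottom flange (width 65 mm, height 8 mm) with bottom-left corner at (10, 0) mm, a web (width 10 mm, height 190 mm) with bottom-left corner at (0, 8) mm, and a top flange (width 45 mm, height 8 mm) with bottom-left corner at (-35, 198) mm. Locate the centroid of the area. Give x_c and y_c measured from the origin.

bottom flange: A = 65 × 8 = 520.00, centroid at (42.50, 4.00).
web: A = 10 × 190 = 1900.00, centroid at (5.00, 103.00).
top flange: A = 45 × 8 = 360.00, centroid at (-12.50, 202.00).
ΣA = 2780.00 mm²
ΣAx_c = (520.00)(42.50) + (1900.00)(5.00) + (360.00)(-12.50) = 27100.00 mm³
ΣAy_c = (520.00)(4.00) + (1900.00)(103.00) + (360.00)(202.00) = 270500.00 mm³
x_c = 27100.00 / 2780.00 = 9.75 mm
y_c = 270500.00 / 2780.00 = 97.30 mm

x_c = 9.75 mm, y_c = 97.30 mm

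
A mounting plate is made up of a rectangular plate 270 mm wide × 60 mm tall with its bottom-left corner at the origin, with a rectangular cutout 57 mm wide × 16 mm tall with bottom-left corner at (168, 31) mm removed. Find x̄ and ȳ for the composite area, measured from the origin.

plate: A = 270 × 60 = 16200.00, centroid at (135.00, 30.00).
hole: A = −(57 × 16) = -912.00, centroid at (196.50, 39.00).
ΣA = 15288.00 mm²
ΣAx̄ = (16200.00)(135.00) + (-912.00)(196.50) = 2007792.00 mm³
ΣAȳ = (16200.00)(30.00) + (-912.00)(39.00) = 450432.00 mm³
x̄ = 2007792.00 / 15288.00 = 131.33 mm
ȳ = 450432.00 / 15288.00 = 29.46 mm

x̄ = 131.33 mm, ȳ = 29.46 mm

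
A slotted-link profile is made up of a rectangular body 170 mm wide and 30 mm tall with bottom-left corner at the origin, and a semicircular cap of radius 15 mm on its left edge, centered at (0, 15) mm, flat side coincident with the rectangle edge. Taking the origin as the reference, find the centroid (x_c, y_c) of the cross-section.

x_c = 79.08 mm, y_c = 15.00 mm

rectangular body: A = 170 × 30 = 5100.00, centroid at (85.00, 15.00).
semicircular end: A = ½π·15² = 353.43, centroid at (-6.37, 15.00).
ΣA = 5453.43 mm², ΣAx_c = 431250.00 mm³, ΣAy_c = 81801.44 mm³.
x_c = 431250.00/5453.43 = 79.08 mm; y_c = 81801.44/5453.43 = 15.00 mm.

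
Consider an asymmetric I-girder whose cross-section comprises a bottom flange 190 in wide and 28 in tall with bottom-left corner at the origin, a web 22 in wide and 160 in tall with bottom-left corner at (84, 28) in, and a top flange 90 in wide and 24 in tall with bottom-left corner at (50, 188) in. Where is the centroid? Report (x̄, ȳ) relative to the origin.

bottom flange: A = 190 × 28 = 5320.00, centroid at (95.00, 14.00).
web: A = 22 × 160 = 3520.00, centroid at (95.00, 108.00).
top flange: A = 90 × 24 = 2160.00, centroid at (95.00, 200.00).
ΣA = 11000.00 in², ΣAx̄ = 1045000.00 in³, ΣAȳ = 886640.00 in³.
x̄ = 1045000.00/11000.00 = 95.00 in; ȳ = 886640.00/11000.00 = 80.60 in.

x̄ = 95.00 in, ȳ = 80.60 in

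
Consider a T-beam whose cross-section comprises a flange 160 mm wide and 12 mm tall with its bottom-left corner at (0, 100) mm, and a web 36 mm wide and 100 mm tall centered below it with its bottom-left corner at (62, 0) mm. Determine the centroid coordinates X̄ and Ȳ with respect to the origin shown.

web: A = 36 × 100 = 3600.00, centroid at (80.00, 50.00).
flange: A = 160 × 12 = 1920.00, centroid at (80.00, 106.00).
ΣA = 5520.00 mm²
ΣAX̄ = (3600.00)(80.00) + (1920.00)(80.00) = 441600.00 mm³
ΣAȲ = (3600.00)(50.00) + (1920.00)(106.00) = 383520.00 mm³
X̄ = 441600.00 / 5520.00 = 80.00 mm
Ȳ = 383520.00 / 5520.00 = 69.48 mm

X̄ = 80.00 mm, Ȳ = 69.48 mm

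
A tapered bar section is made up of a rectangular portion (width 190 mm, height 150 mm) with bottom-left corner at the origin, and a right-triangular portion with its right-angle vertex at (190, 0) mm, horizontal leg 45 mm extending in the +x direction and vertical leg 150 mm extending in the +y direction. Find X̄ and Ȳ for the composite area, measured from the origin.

rectangular portion: A = 190 × 150 = 28500.00, centroid at (95.00, 75.00).
triangular portion: A = ½·45·150 = 3375.00, centroid at (205.00, 50.00).
ΣA = 31875.00 mm²
ΣAX̄ = (28500.00)(95.00) + (3375.00)(205.00) = 3399375.00 mm³
ΣAȲ = (28500.00)(75.00) + (3375.00)(50.00) = 2306250.00 mm³
X̄ = 3399375.00 / 31875.00 = 106.65 mm
Ȳ = 2306250.00 / 31875.00 = 72.35 mm

X̄ = 106.65 mm, Ȳ = 72.35 mm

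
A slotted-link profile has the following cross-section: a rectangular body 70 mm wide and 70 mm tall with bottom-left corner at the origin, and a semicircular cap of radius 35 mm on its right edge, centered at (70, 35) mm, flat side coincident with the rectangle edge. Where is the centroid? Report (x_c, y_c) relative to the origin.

rectangular body: A = 70 × 70 = 4900.00, centroid at (35.00, 35.00).
semicircular end: A = ½π·35² = 1924.23, centroid at (84.85, 35.00).
ΣA = 6824.23 mm²
ΣAx_c = (4900.00)(35.00) + (1924.23)(84.85) = 334779.12 mm³
ΣAy_c = (4900.00)(35.00) + (1924.23)(35.00) = 238847.89 mm³
x_c = 334779.12 / 6824.23 = 49.06 mm
y_c = 238847.89 / 6824.23 = 35.00 mm

x_c = 49.06 mm, y_c = 35.00 mm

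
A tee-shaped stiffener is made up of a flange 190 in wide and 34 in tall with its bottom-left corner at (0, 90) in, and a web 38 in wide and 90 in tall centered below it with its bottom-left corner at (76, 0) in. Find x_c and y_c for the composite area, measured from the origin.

x_c = 95.00 in, y_c = 85.54 in

Part | A | x̄ᵢ | ȳᵢ | A·x̄ᵢ | A·ȳᵢ
web | 3420.00 | 95.00 | 45.00 | 324900.00 | 153900.00
flange | 6460.00 | 95.00 | 107.00 | 613700.00 | 691220.00
Σ | 9880.00 |  |  | 938600.00 | 845120.00
x_c = 938600.00 / 9880.00 = 95.00 in
y_c = 845120.00 / 9880.00 = 85.54 in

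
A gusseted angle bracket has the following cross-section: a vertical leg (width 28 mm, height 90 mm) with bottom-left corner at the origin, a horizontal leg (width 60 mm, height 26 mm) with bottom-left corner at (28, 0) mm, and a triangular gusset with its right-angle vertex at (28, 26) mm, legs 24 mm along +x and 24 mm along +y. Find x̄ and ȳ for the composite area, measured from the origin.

vertical leg: A = 28 × 90 = 2520.00, centroid at (14.00, 45.00).
horizontal leg: A = 60 × 26 = 1560.00, centroid at (58.00, 13.00).
gusset: A = ½·24·24 = 288.00, centroid at (36.00, 34.00).
ΣA = 4368.00 mm²
ΣAx̄ = (2520.00)(14.00) + (1560.00)(58.00) + (288.00)(36.00) = 136128.00 mm³
ΣAȳ = (2520.00)(45.00) + (1560.00)(13.00) + (288.00)(34.00) = 143472.00 mm³
x̄ = 136128.00 / 4368.00 = 31.16 mm
ȳ = 143472.00 / 4368.00 = 32.85 mm

x̄ = 31.16 mm, ȳ = 32.85 mm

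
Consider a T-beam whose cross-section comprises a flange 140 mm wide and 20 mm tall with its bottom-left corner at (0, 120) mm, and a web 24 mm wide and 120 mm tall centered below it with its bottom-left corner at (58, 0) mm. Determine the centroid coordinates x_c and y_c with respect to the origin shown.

x_c = 70.00 mm, y_c = 94.51 mm

Part | A | x̄ᵢ | ȳᵢ | A·x̄ᵢ | A·ȳᵢ
web | 2880.00 | 70.00 | 60.00 | 201600.00 | 172800.00
flange | 2800.00 | 70.00 | 130.00 | 196000.00 | 364000.00
Σ | 5680.00 |  |  | 397600.00 | 536800.00
x_c = 397600.00 / 5680.00 = 70.00 mm
y_c = 536800.00 / 5680.00 = 94.51 mm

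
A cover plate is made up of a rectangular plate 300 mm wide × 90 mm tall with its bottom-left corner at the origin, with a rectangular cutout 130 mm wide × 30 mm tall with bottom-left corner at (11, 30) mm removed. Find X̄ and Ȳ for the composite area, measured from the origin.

plate: A = 300 × 90 = 27000.00, centroid at (150.00, 45.00).
hole: A = −(130 × 30) = -3900.00, centroid at (76.00, 45.00).
ΣA = 23100.00 mm², ΣAX̄ = 3753600.00 mm³, ΣAȲ = 1039500.00 mm³.
X̄ = 3753600.00/23100.00 = 162.49 mm; Ȳ = 1039500.00/23100.00 = 45.00 mm.

X̄ = 162.49 mm, Ȳ = 45.00 mm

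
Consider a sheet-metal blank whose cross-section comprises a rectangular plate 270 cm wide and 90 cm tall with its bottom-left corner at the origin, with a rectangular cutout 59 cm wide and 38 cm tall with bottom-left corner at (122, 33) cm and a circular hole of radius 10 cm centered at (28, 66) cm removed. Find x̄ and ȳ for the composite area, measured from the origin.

x̄ = 134.84 cm, ȳ = 43.97 cm

plate: A = 270 × 90 = 24300.00, centroid at (135.00, 45.00).
hole 1: A = −(59 × 38) = -2242.00, centroid at (151.50, 52.00).
hole 2: A = −π·10² = -314.16, centroid at (28.00, 66.00).
ΣA = 21743.84 cm², ΣAx̄ = 2932040.54 cm³, ΣAȳ = 956181.49 cm³.
x̄ = 2932040.54/21743.84 = 134.84 cm; ȳ = 956181.49/21743.84 = 43.97 cm.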